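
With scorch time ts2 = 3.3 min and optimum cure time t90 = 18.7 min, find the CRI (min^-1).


CRI = 100 / (t90 - ts2)
= 100 / (18.7 - 3.3)
= 100 / 15.4
= 6.49 min^-1

6.49 min^-1


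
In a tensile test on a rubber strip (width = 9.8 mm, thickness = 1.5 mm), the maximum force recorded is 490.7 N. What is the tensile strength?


Area = width * thickness = 9.8 * 1.5 = 14.7 mm^2
TS = force / area = 490.7 / 14.7 = 33.38 MPa

33.38 MPa


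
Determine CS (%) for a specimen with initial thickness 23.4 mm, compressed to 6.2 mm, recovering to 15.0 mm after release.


CS = (t0 - recovered) / (t0 - ts) * 100
= (23.4 - 15.0) / (23.4 - 6.2) * 100
= 8.4 / 17.2 * 100
= 48.8%

48.8%


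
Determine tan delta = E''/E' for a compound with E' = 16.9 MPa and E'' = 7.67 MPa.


tan delta = E'' / E'
= 7.67 / 16.9
= 0.4538

tan delta = 0.4538


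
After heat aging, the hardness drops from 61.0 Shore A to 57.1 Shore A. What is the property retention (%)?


Retention = aged / original * 100
= 57.1 / 61.0 * 100
= 93.6%

93.6%


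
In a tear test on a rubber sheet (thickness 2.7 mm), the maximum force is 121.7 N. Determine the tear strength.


Tear strength = force / thickness
= 121.7 / 2.7
= 45.07 N/mm

45.07 N/mm


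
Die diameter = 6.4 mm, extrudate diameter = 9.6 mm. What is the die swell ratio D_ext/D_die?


Die swell ratio = D_extrudate / D_die
= 9.6 / 6.4
= 1.5

Die swell = 1.5


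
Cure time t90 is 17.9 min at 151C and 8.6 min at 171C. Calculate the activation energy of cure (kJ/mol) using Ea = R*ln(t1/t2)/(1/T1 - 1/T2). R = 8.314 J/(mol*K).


T1 = 424.15 K, T2 = 444.15 K
1/T1 - 1/T2 = 1.0616e-04
ln(t1/t2) = ln(17.9/8.6) = 0.7330
Ea = 8.314 * 0.7330 / 1.0616e-04 = 57405.8237 J/mol
Ea = 57.41 kJ/mol

57.41 kJ/mol


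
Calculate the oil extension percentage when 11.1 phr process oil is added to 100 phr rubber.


Oil % = oil / (100 + oil) * 100
= 11.1 / (100 + 11.1) * 100
= 11.1 / 111.1 * 100
= 9.99%

9.99%


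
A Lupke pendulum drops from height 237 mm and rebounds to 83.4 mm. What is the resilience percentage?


Resilience = h_rebound / h_drop * 100
= 83.4 / 237 * 100
= 35.2%

35.2%


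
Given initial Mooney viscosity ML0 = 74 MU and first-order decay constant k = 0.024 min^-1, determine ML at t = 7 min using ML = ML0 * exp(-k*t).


ML = ML0 * exp(-k * t)
ML = 74 * exp(-0.024 * 7)
ML = 74 * 0.8454
ML = 62.56 MU

62.56 MU


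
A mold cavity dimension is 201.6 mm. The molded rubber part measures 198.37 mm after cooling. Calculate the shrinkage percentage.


Shrinkage = (mold - part) / mold * 100
= (201.6 - 198.37) / 201.6 * 100
= 3.23 / 201.6 * 100
= 1.6%

1.6%


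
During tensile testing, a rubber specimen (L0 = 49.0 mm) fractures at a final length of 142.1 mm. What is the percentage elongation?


Elongation = (Lf - L0) / L0 * 100
= (142.1 - 49.0) / 49.0 * 100
= 93.1 / 49.0 * 100
= 190.0%

190.0%


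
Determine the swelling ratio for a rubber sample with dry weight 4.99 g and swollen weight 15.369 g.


Q = W_swollen / W_dry
Q = 15.369 / 4.99
Q = 3.08

Q = 3.08


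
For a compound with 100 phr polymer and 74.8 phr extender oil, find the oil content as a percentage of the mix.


Oil % = oil / (100 + oil) * 100
= 74.8 / (100 + 74.8) * 100
= 74.8 / 174.8 * 100
= 42.79%

42.79%


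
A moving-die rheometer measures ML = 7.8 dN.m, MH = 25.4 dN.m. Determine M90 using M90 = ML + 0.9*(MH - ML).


M90 = ML + 0.9 * (MH - ML)
M90 = 7.8 + 0.9 * (25.4 - 7.8)
M90 = 7.8 + 0.9 * 17.6
M90 = 23.64 dN.m

23.64 dN.m


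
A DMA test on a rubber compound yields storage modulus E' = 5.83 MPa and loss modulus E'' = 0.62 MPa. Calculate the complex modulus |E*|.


|E*| = sqrt(E'^2 + E''^2)
= sqrt(5.83^2 + 0.62^2)
= sqrt(33.9889 + 0.3844)
= 5.863 MPa

5.863 MPa


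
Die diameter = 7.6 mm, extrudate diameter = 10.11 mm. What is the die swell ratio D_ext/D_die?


Die swell ratio = D_extrudate / D_die
= 10.11 / 7.6
= 1.33

Die swell = 1.33


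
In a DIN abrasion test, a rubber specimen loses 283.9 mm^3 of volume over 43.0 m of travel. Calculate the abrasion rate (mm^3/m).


Rate = volume_loss / distance
= 283.9 / 43.0
= 6.602 mm^3/m

6.602 mm^3/m


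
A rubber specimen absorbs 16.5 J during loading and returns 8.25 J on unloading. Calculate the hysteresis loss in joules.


Hysteresis loss = loading - unloading
= 16.5 - 8.25
= 8.25 J

8.25 J


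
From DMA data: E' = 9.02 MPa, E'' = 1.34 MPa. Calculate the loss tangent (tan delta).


tan delta = E'' / E'
= 1.34 / 9.02
= 0.1486

tan delta = 0.1486


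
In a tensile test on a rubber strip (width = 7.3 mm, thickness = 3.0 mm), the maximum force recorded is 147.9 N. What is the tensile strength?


Area = width * thickness = 7.3 * 3.0 = 21.9 mm^2
TS = force / area = 147.9 / 21.9 = 6.75 MPa

6.75 MPa


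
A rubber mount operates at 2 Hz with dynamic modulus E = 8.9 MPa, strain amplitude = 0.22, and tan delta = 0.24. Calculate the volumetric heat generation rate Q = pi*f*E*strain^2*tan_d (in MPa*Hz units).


Q = pi * f * E * strain^2 * tan_d
= pi * 2 * 8.9 * 0.22^2 * 0.24
= pi * 2 * 8.9 * 0.0484 * 0.24
= 0.6496

Q = 0.6496


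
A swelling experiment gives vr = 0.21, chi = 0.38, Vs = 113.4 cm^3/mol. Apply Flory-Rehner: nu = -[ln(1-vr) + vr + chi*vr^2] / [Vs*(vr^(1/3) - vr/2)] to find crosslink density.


ln(1 - vr) = ln(1 - 0.21) = -0.2357
Numerator = -((-0.2357) + 0.21 + 0.38 * 0.21^2) = 0.0090
Denominator = 113.4 * (0.21^(1/3) - 0.21/2) = 55.4971
nu = 0.0090 / 55.4971 = 1.6153e-04 mol/cm^3

1.6153e-04 mol/cm^3


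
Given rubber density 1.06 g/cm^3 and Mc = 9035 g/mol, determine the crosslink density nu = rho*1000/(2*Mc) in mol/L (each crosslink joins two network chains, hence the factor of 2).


nu = rho * 1000 / (2 * Mc)
nu = 1.06 * 1000 / (2 * 9035)
nu = 1060.0 / 18070
nu = 0.0587 mol/L

0.0587 mol/L


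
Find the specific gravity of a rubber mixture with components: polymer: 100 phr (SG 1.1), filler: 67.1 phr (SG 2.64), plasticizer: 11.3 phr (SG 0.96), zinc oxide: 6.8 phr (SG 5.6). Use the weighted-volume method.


Sum of weights = 185.2
Volume contributions:
  polymer: 100/1.1 = 90.9091
  filler: 67.1/2.64 = 25.4167
  plasticizer: 11.3/0.96 = 11.7708
  zinc oxide: 6.8/5.6 = 1.2143
Sum of volumes = 129.3109
SG = 185.2 / 129.3109 = 1.432

SG = 1.432


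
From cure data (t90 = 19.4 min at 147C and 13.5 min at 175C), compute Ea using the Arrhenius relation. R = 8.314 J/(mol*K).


T1 = 420.15 K, T2 = 448.15 K
1/T1 - 1/T2 = 1.4871e-04
ln(t1/t2) = ln(19.4/13.5) = 0.3626
Ea = 8.314 * 0.3626 / 1.4871e-04 = 20271.5824 J/mol
Ea = 20.27 kJ/mol

20.27 kJ/mol


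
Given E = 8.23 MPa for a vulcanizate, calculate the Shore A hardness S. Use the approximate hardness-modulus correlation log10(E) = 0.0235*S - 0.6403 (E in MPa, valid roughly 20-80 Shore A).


log10(E) = 0.0235*S - 0.6403  =>  S = (log10(E) + 0.6403) / 0.0235
log10(8.23) = 0.915400
S = (0.915400 + 0.6403) / 0.0235 = 1.555700 / 0.0235
S = 66.2

Shore A = 66.2


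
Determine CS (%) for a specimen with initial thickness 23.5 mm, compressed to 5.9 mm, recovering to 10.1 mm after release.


CS = (t0 - recovered) / (t0 - ts) * 100
= (23.5 - 10.1) / (23.5 - 5.9) * 100
= 13.4 / 17.6 * 100
= 76.1%

76.1%


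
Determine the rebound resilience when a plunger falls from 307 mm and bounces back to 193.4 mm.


Resilience = h_rebound / h_drop * 100
= 193.4 / 307 * 100
= 63.0%

63.0%


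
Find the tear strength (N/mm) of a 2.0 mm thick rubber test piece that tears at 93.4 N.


Tear strength = force / thickness
= 93.4 / 2.0
= 46.7 N/mm

46.7 N/mm


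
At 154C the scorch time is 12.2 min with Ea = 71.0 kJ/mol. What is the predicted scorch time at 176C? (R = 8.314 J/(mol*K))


Convert temperatures: T1 = 154 + 273.15 = 427.15 K, T2 = 176 + 273.15 = 449.15 K
ts2_new = 12.2 * exp(71000 / 8.314 * (1/449.15 - 1/427.15))
1/T2 - 1/T1 = -1.1467e-04
ts2_new = 4.58 min

4.58 min


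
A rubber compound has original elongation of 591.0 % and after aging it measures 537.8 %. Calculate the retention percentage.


Retention = aged / original * 100
= 537.8 / 591.0 * 100
= 91.0%

91.0%


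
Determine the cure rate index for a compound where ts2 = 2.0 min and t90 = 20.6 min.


CRI = 100 / (t90 - ts2)
= 100 / (20.6 - 2.0)
= 100 / 18.6
= 5.38 min^-1

5.38 min^-1


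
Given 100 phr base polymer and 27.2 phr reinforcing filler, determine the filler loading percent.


Filler % = filler / (rubber + filler) * 100
= 27.2 / (100 + 27.2) * 100
= 27.2 / 127.2 * 100
= 21.38%

21.38%


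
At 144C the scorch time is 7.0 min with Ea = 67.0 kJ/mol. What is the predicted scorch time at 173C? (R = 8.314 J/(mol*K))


Convert temperatures: T1 = 144 + 273.15 = 417.15 K, T2 = 173 + 273.15 = 446.15 K
ts2_new = 7.0 * exp(67000 / 8.314 * (1/446.15 - 1/417.15))
1/T2 - 1/T1 = -1.5582e-04
ts2_new = 1.99 min

1.99 min


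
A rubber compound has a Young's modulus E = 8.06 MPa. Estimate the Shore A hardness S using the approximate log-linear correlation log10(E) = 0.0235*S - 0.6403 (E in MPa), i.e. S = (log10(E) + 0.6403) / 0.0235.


log10(E) = 0.0235*S - 0.6403  =>  S = (log10(E) + 0.6403) / 0.0235
log10(8.06) = 0.906335
S = (0.906335 + 0.6403) / 0.0235 = 1.546635 / 0.0235
S = 65.8

Shore A = 65.8


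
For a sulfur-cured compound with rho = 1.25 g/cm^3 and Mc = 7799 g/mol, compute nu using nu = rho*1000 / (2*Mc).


nu = rho * 1000 / (2 * Mc)
nu = 1.25 * 1000 / (2 * 7799)
nu = 1250.0 / 15598
nu = 0.0801 mol/L

0.0801 mol/L


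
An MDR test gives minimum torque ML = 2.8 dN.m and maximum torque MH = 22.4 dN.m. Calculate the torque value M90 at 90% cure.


M90 = ML + 0.9 * (MH - ML)
M90 = 2.8 + 0.9 * (22.4 - 2.8)
M90 = 2.8 + 0.9 * 19.6
M90 = 20.44 dN.m

20.44 dN.m


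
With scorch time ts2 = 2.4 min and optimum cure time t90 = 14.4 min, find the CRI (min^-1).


CRI = 100 / (t90 - ts2)
= 100 / (14.4 - 2.4)
= 100 / 12.0
= 8.33 min^-1

8.33 min^-1


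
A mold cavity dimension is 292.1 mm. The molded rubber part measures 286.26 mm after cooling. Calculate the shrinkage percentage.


Shrinkage = (mold - part) / mold * 100
= (292.1 - 286.26) / 292.1 * 100
= 5.84 / 292.1 * 100
= 2.0%

2.0%


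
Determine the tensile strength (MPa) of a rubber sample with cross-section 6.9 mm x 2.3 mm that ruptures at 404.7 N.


Area = width * thickness = 6.9 * 2.3 = 15.87 mm^2
TS = force / area = 404.7 / 15.87 = 25.5 MPa

25.5 MPa


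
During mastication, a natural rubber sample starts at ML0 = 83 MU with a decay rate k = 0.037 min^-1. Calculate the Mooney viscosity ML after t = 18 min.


ML = ML0 * exp(-k * t)
ML = 83 * exp(-0.037 * 18)
ML = 83 * 0.5138
ML = 42.64 MU

42.64 MU


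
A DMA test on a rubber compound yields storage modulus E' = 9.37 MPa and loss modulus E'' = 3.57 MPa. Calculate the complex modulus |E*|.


|E*| = sqrt(E'^2 + E''^2)
= sqrt(9.37^2 + 3.57^2)
= sqrt(87.7969 + 12.7449)
= 10.027 MPa

10.027 MPa


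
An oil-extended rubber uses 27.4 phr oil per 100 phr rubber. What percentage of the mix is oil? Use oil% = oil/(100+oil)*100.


Oil % = oil / (100 + oil) * 100
= 27.4 / (100 + 27.4) * 100
= 27.4 / 127.4 * 100
= 21.51%

21.51%


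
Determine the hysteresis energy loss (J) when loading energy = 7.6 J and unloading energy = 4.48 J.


Hysteresis loss = loading - unloading
= 7.6 - 4.48
= 3.12 J

3.12 J


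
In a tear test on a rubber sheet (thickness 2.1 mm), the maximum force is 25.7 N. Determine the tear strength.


Tear strength = force / thickness
= 25.7 / 2.1
= 12.24 N/mm

12.24 N/mm


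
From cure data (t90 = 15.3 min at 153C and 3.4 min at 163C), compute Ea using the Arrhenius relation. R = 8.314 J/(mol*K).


T1 = 426.15 K, T2 = 436.15 K
1/T1 - 1/T2 = 5.3802e-05
ln(t1/t2) = ln(15.3/3.4) = 1.5041
Ea = 8.314 * 1.5041 / 5.3802e-05 = 232422.7174 J/mol
Ea = 232.42 kJ/mol

232.42 kJ/mol


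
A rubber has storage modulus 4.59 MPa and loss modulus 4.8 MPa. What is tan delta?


tan delta = E'' / E'
= 4.8 / 4.59
= 1.0458

tan delta = 1.0458


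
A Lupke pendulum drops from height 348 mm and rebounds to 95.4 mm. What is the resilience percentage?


Resilience = h_rebound / h_drop * 100
= 95.4 / 348 * 100
= 27.4%

27.4%


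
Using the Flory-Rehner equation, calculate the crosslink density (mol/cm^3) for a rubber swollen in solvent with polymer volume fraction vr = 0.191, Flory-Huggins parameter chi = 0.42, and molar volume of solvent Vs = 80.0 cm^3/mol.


ln(1 - vr) = ln(1 - 0.191) = -0.2120
Numerator = -((-0.2120) + 0.191 + 0.42 * 0.191^2) = 0.0056
Denominator = 80.0 * (0.191^(1/3) - 0.191/2) = 38.4317
nu = 0.0056 / 38.4317 = 1.4661e-04 mol/cm^3

1.4661e-04 mol/cm^3


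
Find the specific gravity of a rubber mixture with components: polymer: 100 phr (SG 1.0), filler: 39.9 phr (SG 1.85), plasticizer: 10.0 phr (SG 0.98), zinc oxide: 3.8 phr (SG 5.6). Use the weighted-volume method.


Sum of weights = 153.7
Volume contributions:
  polymer: 100/1.0 = 100.0000
  filler: 39.9/1.85 = 21.5676
  plasticizer: 10.0/0.98 = 10.2041
  zinc oxide: 3.8/5.6 = 0.6786
Sum of volumes = 132.4502
SG = 153.7 / 132.4502 = 1.16

SG = 1.16


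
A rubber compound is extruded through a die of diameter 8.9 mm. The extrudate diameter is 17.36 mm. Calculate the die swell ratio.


Die swell ratio = D_extrudate / D_die
= 17.36 / 8.9
= 1.951

Die swell = 1.951


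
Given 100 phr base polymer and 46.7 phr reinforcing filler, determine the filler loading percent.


Filler % = filler / (rubber + filler) * 100
= 46.7 / (100 + 46.7) * 100
= 46.7 / 146.7 * 100
= 31.83%

31.83%


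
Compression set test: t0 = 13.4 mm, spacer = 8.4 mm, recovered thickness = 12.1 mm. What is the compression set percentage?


CS = (t0 - recovered) / (t0 - ts) * 100
= (13.4 - 12.1) / (13.4 - 8.4) * 100
= 1.3 / 5.0 * 100
= 26.0%

26.0%


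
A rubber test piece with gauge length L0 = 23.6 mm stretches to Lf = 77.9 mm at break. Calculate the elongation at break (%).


Elongation = (Lf - L0) / L0 * 100
= (77.9 - 23.6) / 23.6 * 100
= 54.3 / 23.6 * 100
= 230.1%

230.1%


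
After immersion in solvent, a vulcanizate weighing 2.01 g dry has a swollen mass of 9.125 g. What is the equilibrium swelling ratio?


Q = W_swollen / W_dry
Q = 9.125 / 2.01
Q = 4.54

Q = 4.54


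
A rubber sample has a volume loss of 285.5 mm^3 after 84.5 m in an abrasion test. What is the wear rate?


Rate = volume_loss / distance
= 285.5 / 84.5
= 3.379 mm^3/m

3.379 mm^3/m


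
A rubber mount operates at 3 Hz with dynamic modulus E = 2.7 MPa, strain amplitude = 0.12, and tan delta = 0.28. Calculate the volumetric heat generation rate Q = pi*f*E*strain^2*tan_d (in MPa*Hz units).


Q = pi * f * E * strain^2 * tan_d
= pi * 3 * 2.7 * 0.12^2 * 0.28
= pi * 3 * 2.7 * 0.0144 * 0.28
= 0.1026

Q = 0.1026


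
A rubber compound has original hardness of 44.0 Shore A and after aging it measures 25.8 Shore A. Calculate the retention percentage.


Retention = aged / original * 100
= 25.8 / 44.0 * 100
= 58.6%

58.6%


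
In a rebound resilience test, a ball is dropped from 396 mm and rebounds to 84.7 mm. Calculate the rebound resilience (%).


Resilience = h_rebound / h_drop * 100
= 84.7 / 396 * 100
= 21.4%

21.4%


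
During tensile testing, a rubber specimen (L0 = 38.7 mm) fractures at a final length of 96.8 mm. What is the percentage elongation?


Elongation = (Lf - L0) / L0 * 100
= (96.8 - 38.7) / 38.7 * 100
= 58.1 / 38.7 * 100
= 150.1%

150.1%


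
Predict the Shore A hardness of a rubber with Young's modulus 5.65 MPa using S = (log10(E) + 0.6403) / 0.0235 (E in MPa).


log10(E) = 0.0235*S - 0.6403  =>  S = (log10(E) + 0.6403) / 0.0235
log10(5.65) = 0.752048
S = (0.752048 + 0.6403) / 0.0235 = 1.392348 / 0.0235
S = 59.2

Shore A = 59.2


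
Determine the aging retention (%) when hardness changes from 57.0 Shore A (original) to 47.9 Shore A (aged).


Retention = aged / original * 100
= 47.9 / 57.0 * 100
= 84.0%

84.0%


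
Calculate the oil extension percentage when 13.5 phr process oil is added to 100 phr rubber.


Oil % = oil / (100 + oil) * 100
= 13.5 / (100 + 13.5) * 100
= 13.5 / 113.5 * 100
= 11.89%

11.89%


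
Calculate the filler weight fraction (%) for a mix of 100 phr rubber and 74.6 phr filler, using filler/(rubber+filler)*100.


Filler % = filler / (rubber + filler) * 100
= 74.6 / (100 + 74.6) * 100
= 74.6 / 174.6 * 100
= 42.73%

42.73%


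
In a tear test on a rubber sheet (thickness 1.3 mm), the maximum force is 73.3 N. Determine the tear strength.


Tear strength = force / thickness
= 73.3 / 1.3
= 56.38 N/mm

56.38 N/mm


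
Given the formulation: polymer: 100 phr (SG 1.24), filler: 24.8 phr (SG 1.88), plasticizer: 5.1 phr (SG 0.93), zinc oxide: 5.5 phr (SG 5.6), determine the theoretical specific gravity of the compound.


Sum of weights = 135.4
Volume contributions:
  polymer: 100/1.24 = 80.6452
  filler: 24.8/1.88 = 13.1915
  plasticizer: 5.1/0.93 = 5.4839
  zinc oxide: 5.5/5.6 = 0.9821
Sum of volumes = 100.3027
SG = 135.4 / 100.3027 = 1.35

SG = 1.35


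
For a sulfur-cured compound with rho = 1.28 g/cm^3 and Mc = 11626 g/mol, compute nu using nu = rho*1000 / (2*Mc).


nu = rho * 1000 / (2 * Mc)
nu = 1.28 * 1000 / (2 * 11626)
nu = 1280.0 / 23252
nu = 0.0550 mol/L

0.0550 mol/L


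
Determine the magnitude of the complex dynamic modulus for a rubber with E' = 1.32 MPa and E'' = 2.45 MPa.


|E*| = sqrt(E'^2 + E''^2)
= sqrt(1.32^2 + 2.45^2)
= sqrt(1.7424 + 6.0025)
= 2.783 MPa

2.783 MPa


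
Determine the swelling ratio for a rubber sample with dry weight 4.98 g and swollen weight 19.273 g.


Q = W_swollen / W_dry
Q = 19.273 / 4.98
Q = 3.87

Q = 3.87


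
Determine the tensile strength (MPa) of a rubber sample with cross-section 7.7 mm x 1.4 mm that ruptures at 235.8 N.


Area = width * thickness = 7.7 * 1.4 = 10.78 mm^2
TS = force / area = 235.8 / 10.78 = 21.87 MPa

21.87 MPa


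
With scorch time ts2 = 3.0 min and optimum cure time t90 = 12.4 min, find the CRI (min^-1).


CRI = 100 / (t90 - ts2)
= 100 / (12.4 - 3.0)
= 100 / 9.4
= 10.64 min^-1

10.64 min^-1


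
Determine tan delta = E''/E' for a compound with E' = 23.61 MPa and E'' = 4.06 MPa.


tan delta = E'' / E'
= 4.06 / 23.61
= 0.172

tan delta = 0.172


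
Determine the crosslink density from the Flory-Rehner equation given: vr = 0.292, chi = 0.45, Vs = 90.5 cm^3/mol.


ln(1 - vr) = ln(1 - 0.292) = -0.3453
Numerator = -((-0.3453) + 0.292 + 0.45 * 0.292^2) = 0.0149
Denominator = 90.5 * (0.292^(1/3) - 0.292/2) = 46.8273
nu = 0.0149 / 46.8273 = 3.1910e-04 mol/cm^3

3.1910e-04 mol/cm^3


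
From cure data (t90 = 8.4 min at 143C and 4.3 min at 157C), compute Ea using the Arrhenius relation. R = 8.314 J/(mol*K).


T1 = 416.15 K, T2 = 430.15 K
1/T1 - 1/T2 = 7.8209e-05
ln(t1/t2) = ln(8.4/4.3) = 0.6696
Ea = 8.314 * 0.6696 / 7.8209e-05 = 71183.2932 J/mol
Ea = 71.18 kJ/mol

71.18 kJ/mol


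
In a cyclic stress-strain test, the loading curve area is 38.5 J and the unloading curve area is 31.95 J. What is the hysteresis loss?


Hysteresis loss = loading - unloading
= 38.5 - 31.95
= 6.55 J

6.55 J


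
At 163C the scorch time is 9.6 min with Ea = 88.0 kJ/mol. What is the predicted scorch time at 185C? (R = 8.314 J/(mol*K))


Convert temperatures: T1 = 163 + 273.15 = 436.15 K, T2 = 185 + 273.15 = 458.15 K
ts2_new = 9.6 * exp(88000 / 8.314 * (1/458.15 - 1/436.15))
1/T2 - 1/T1 = -1.1010e-04
ts2_new = 2.99 min

2.99 min


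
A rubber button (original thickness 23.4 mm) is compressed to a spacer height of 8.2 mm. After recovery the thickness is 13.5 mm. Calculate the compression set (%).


CS = (t0 - recovered) / (t0 - ts) * 100
= (23.4 - 13.5) / (23.4 - 8.2) * 100
= 9.9 / 15.2 * 100
= 65.1%

65.1%


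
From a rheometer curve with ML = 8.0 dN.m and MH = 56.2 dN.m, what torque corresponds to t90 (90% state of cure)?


M90 = ML + 0.9 * (MH - ML)
M90 = 8.0 + 0.9 * (56.2 - 8.0)
M90 = 8.0 + 0.9 * 48.2
M90 = 51.38 dN.m

51.38 dN.m


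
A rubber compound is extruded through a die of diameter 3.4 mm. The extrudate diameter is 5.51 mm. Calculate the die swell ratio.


Die swell ratio = D_extrudate / D_die
= 5.51 / 3.4
= 1.621

Die swell = 1.621


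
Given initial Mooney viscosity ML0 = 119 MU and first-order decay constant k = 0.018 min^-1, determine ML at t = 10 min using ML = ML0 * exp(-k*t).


ML = ML0 * exp(-k * t)
ML = 119 * exp(-0.018 * 10)
ML = 119 * 0.8353
ML = 99.4 MU

99.4 MU


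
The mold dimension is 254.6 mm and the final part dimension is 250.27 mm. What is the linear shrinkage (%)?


Shrinkage = (mold - part) / mold * 100
= (254.6 - 250.27) / 254.6 * 100
= 4.33 / 254.6 * 100
= 1.7%

1.7%


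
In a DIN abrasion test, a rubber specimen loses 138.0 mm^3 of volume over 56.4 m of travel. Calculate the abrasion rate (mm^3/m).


Rate = volume_loss / distance
= 138.0 / 56.4
= 2.447 mm^3/m

2.447 mm^3/m


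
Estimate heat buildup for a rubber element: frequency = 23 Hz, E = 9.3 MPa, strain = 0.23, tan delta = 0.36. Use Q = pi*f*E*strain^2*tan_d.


Q = pi * f * E * strain^2 * tan_d
= pi * 23 * 9.3 * 0.23^2 * 0.36
= pi * 23 * 9.3 * 0.0529 * 0.36
= 12.7973

Q = 12.7973


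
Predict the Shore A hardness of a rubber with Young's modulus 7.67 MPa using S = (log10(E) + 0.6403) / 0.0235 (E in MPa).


log10(E) = 0.0235*S - 0.6403  =>  S = (log10(E) + 0.6403) / 0.0235
log10(7.67) = 0.884795
S = (0.884795 + 0.6403) / 0.0235 = 1.525095 / 0.0235
S = 64.9

Shore A = 64.9


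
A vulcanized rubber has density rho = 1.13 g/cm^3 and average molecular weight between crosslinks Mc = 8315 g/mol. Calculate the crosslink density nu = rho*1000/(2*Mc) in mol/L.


nu = rho * 1000 / (2 * Mc)
nu = 1.13 * 1000 / (2 * 8315)
nu = 1130.0 / 16630
nu = 0.0679 mol/L

0.0679 mol/L


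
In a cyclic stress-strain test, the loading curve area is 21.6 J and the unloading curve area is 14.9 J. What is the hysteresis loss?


Hysteresis loss = loading - unloading
= 21.6 - 14.9
= 6.7 J

6.7 J


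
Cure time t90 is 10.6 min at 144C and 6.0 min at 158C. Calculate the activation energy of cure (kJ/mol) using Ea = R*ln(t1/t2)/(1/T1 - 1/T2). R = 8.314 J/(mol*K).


T1 = 417.15 K, T2 = 431.15 K
1/T1 - 1/T2 = 7.7841e-05
ln(t1/t2) = ln(10.6/6.0) = 0.5691
Ea = 8.314 * 0.5691 / 7.7841e-05 = 60783.6864 J/mol
Ea = 60.78 kJ/mol

60.78 kJ/mol


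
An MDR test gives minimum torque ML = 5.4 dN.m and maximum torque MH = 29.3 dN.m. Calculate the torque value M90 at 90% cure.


M90 = ML + 0.9 * (MH - ML)
M90 = 5.4 + 0.9 * (29.3 - 5.4)
M90 = 5.4 + 0.9 * 23.9
M90 = 26.91 dN.m

26.91 dN.m


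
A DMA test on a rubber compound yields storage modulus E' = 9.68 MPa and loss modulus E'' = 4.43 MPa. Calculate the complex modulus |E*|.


|E*| = sqrt(E'^2 + E''^2)
= sqrt(9.68^2 + 4.43^2)
= sqrt(93.7024 + 19.6249)
= 10.646 MPa

10.646 MPa


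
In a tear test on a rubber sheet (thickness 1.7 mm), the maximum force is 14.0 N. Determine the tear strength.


Tear strength = force / thickness
= 14.0 / 1.7
= 8.24 N/mm

8.24 N/mm


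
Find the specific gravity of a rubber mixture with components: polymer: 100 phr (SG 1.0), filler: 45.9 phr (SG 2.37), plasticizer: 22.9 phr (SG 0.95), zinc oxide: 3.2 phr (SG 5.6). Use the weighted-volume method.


Sum of weights = 172.0
Volume contributions:
  polymer: 100/1.0 = 100.0000
  filler: 45.9/2.37 = 19.3671
  plasticizer: 22.9/0.95 = 24.1053
  zinc oxide: 3.2/5.6 = 0.5714
Sum of volumes = 144.0438
SG = 172.0 / 144.0438 = 1.194

SG = 1.194


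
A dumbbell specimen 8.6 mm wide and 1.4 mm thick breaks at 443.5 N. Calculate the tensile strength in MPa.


Area = width * thickness = 8.6 * 1.4 = 12.04 mm^2
TS = force / area = 443.5 / 12.04 = 36.84 MPa

36.84 MPa


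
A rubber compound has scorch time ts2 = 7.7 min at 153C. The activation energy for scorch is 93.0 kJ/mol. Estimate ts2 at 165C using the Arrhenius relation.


Convert temperatures: T1 = 153 + 273.15 = 426.15 K, T2 = 165 + 273.15 = 438.15 K
ts2_new = 7.7 * exp(93000 / 8.314 * (1/438.15 - 1/426.15))
1/T2 - 1/T1 = -6.4268e-05
ts2_new = 3.75 min

3.75 min


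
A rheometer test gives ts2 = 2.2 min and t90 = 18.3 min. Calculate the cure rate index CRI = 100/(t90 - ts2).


CRI = 100 / (t90 - ts2)
= 100 / (18.3 - 2.2)
= 100 / 16.1
= 6.21 min^-1

6.21 min^-1


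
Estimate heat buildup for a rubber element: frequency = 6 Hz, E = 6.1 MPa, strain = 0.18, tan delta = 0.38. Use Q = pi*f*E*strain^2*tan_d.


Q = pi * f * E * strain^2 * tan_d
= pi * 6 * 6.1 * 0.18^2 * 0.38
= pi * 6 * 6.1 * 0.0324 * 0.38
= 1.4157

Q = 1.4157


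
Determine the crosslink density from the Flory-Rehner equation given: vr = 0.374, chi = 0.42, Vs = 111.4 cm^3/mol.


ln(1 - vr) = ln(1 - 0.374) = -0.4684
Numerator = -((-0.4684) + 0.374 + 0.42 * 0.374^2) = 0.0357
Denominator = 111.4 * (0.374^(1/3) - 0.374/2) = 59.4300
nu = 0.0357 / 59.4300 = 5.9998e-04 mol/cm^3

5.9998e-04 mol/cm^3


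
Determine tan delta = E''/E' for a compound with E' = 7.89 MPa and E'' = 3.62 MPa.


tan delta = E'' / E'
= 3.62 / 7.89
= 0.4588

tan delta = 0.4588


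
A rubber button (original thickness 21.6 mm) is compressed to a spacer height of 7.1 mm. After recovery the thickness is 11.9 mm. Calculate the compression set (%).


CS = (t0 - recovered) / (t0 - ts) * 100
= (21.6 - 11.9) / (21.6 - 7.1) * 100
= 9.7 / 14.5 * 100
= 66.9%

66.9%


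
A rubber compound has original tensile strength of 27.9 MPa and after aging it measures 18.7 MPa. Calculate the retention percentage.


Retention = aged / original * 100
= 18.7 / 27.9 * 100
= 67.0%

67.0%


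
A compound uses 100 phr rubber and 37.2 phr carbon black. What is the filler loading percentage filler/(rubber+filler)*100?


Filler % = filler / (rubber + filler) * 100
= 37.2 / (100 + 37.2) * 100
= 37.2 / 137.2 * 100
= 27.11%

27.11%


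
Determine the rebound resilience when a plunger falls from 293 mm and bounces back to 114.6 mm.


Resilience = h_rebound / h_drop * 100
= 114.6 / 293 * 100
= 39.1%

39.1%


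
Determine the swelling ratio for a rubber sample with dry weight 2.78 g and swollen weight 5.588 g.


Q = W_swollen / W_dry
Q = 5.588 / 2.78
Q = 2.01

Q = 2.01


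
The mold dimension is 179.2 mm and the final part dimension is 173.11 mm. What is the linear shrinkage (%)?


Shrinkage = (mold - part) / mold * 100
= (179.2 - 173.11) / 179.2 * 100
= 6.09 / 179.2 * 100
= 3.4%

3.4%


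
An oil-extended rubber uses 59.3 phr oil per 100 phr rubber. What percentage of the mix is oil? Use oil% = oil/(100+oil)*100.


Oil % = oil / (100 + oil) * 100
= 59.3 / (100 + 59.3) * 100
= 59.3 / 159.3 * 100
= 37.23%

37.23%


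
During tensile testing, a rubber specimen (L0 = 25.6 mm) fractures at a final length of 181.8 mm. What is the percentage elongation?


Elongation = (Lf - L0) / L0 * 100
= (181.8 - 25.6) / 25.6 * 100
= 156.2 / 25.6 * 100
= 610.2%

610.2%


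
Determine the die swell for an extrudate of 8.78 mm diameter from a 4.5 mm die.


Die swell ratio = D_extrudate / D_die
= 8.78 / 4.5
= 1.951

Die swell = 1.951


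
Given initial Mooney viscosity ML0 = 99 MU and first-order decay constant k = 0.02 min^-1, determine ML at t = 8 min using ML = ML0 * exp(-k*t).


ML = ML0 * exp(-k * t)
ML = 99 * exp(-0.02 * 8)
ML = 99 * 0.8521
ML = 84.36 MU

84.36 MU


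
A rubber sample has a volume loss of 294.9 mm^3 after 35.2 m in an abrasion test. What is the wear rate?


Rate = volume_loss / distance
= 294.9 / 35.2
= 8.378 mm^3/m

8.378 mm^3/m


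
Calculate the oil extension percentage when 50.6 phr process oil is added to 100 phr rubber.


Oil % = oil / (100 + oil) * 100
= 50.6 / (100 + 50.6) * 100
= 50.6 / 150.6 * 100
= 33.6%

33.6%


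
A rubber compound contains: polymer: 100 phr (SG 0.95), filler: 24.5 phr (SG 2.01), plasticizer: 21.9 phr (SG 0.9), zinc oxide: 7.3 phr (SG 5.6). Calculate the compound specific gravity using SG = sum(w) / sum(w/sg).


Sum of weights = 153.7
Volume contributions:
  polymer: 100/0.95 = 105.2632
  filler: 24.5/2.01 = 12.1891
  plasticizer: 21.9/0.9 = 24.3333
  zinc oxide: 7.3/5.6 = 1.3036
Sum of volumes = 143.0891
SG = 153.7 / 143.0891 = 1.074

SG = 1.074


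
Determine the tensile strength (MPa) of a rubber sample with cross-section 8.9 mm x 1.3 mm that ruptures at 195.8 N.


Area = width * thickness = 8.9 * 1.3 = 11.57 mm^2
TS = force / area = 195.8 / 11.57 = 16.92 MPa

16.92 MPa


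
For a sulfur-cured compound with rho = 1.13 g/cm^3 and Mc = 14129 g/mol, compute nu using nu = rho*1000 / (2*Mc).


nu = rho * 1000 / (2 * Mc)
nu = 1.13 * 1000 / (2 * 14129)
nu = 1130.0 / 28258
nu = 0.0400 mol/L

0.0400 mol/L


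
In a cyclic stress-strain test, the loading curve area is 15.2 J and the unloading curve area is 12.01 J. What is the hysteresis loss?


Hysteresis loss = loading - unloading
= 15.2 - 12.01
= 3.19 J

3.19 J


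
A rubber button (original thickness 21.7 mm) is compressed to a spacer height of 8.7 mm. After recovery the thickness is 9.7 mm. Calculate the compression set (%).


CS = (t0 - recovered) / (t0 - ts) * 100
= (21.7 - 9.7) / (21.7 - 8.7) * 100
= 12.0 / 13.0 * 100
= 92.3%

92.3%


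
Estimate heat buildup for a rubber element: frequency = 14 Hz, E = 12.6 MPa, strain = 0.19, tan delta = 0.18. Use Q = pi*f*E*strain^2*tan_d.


Q = pi * f * E * strain^2 * tan_d
= pi * 14 * 12.6 * 0.19^2 * 0.18
= pi * 14 * 12.6 * 0.0361 * 0.18
= 3.6010

Q = 3.6010


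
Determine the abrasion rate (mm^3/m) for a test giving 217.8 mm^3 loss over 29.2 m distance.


Rate = volume_loss / distance
= 217.8 / 29.2
= 7.459 mm^3/m

7.459 mm^3/m


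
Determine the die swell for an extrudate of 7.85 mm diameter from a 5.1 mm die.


Die swell ratio = D_extrudate / D_die
= 7.85 / 5.1
= 1.539

Die swell = 1.539


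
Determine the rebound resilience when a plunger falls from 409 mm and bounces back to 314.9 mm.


Resilience = h_rebound / h_drop * 100
= 314.9 / 409 * 100
= 77.0%

77.0%


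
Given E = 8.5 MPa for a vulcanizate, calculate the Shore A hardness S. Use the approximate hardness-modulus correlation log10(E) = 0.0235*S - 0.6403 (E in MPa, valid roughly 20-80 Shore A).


log10(E) = 0.0235*S - 0.6403  =>  S = (log10(E) + 0.6403) / 0.0235
log10(8.5) = 0.929419
S = (0.929419 + 0.6403) / 0.0235 = 1.569719 / 0.0235
S = 66.8

Shore A = 66.8


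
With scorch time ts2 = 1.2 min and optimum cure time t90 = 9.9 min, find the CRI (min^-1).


CRI = 100 / (t90 - ts2)
= 100 / (9.9 - 1.2)
= 100 / 8.7
= 11.49 min^-1

11.49 min^-1


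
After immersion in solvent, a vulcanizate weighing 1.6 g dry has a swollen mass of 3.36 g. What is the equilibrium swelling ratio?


Q = W_swollen / W_dry
Q = 3.36 / 1.6
Q = 2.1

Q = 2.1


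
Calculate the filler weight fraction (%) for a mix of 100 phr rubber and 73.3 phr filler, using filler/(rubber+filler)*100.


Filler % = filler / (rubber + filler) * 100
= 73.3 / (100 + 73.3) * 100
= 73.3 / 173.3 * 100
= 42.3%

42.3%


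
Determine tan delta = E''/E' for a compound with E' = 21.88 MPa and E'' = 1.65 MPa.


tan delta = E'' / E'
= 1.65 / 21.88
= 0.0754

tan delta = 0.0754


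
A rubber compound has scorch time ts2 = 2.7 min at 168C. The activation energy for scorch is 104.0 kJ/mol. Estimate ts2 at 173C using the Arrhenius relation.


Convert temperatures: T1 = 168 + 273.15 = 441.15 K, T2 = 173 + 273.15 = 446.15 K
ts2_new = 2.7 * exp(104000 / 8.314 * (1/446.15 - 1/441.15))
1/T2 - 1/T1 = -2.5404e-05
ts2_new = 1.96 min

1.96 min


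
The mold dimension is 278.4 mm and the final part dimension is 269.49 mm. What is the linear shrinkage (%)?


Shrinkage = (mold - part) / mold * 100
= (278.4 - 269.49) / 278.4 * 100
= 8.91 / 278.4 * 100
= 3.2%

3.2%


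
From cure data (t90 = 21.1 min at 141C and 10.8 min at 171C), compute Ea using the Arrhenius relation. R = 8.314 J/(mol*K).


T1 = 414.15 K, T2 = 444.15 K
1/T1 - 1/T2 = 1.6309e-04
ln(t1/t2) = ln(21.1/10.8) = 0.6697
Ea = 8.314 * 0.6697 / 1.6309e-04 = 34140.8119 J/mol
Ea = 34.14 kJ/mol

34.14 kJ/mol


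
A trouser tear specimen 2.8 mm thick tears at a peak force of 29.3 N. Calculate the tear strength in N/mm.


Tear strength = force / thickness
= 29.3 / 2.8
= 10.46 N/mm

10.46 N/mm


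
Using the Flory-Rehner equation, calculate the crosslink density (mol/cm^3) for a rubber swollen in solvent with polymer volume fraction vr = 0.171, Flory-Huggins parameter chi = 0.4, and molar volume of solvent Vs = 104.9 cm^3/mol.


ln(1 - vr) = ln(1 - 0.171) = -0.1875
Numerator = -((-0.1875) + 0.171 + 0.4 * 0.171^2) = 0.0048
Denominator = 104.9 * (0.171^(1/3) - 0.171/2) = 49.2558
nu = 0.0048 / 49.2558 = 9.8237e-05 mol/cm^3

9.8237e-05 mol/cm^3


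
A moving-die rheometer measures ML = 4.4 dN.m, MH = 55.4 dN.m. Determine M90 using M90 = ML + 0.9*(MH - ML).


M90 = ML + 0.9 * (MH - ML)
M90 = 4.4 + 0.9 * (55.4 - 4.4)
M90 = 4.4 + 0.9 * 51.0
M90 = 50.3 dN.m

50.3 dN.m


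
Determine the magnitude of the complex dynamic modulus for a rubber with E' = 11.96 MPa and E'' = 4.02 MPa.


|E*| = sqrt(E'^2 + E''^2)
= sqrt(11.96^2 + 4.02^2)
= sqrt(143.0416 + 16.1604)
= 12.618 MPa

12.618 MPa


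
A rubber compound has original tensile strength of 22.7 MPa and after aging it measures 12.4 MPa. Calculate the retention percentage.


Retention = aged / original * 100
= 12.4 / 22.7 * 100
= 54.6%

54.6%


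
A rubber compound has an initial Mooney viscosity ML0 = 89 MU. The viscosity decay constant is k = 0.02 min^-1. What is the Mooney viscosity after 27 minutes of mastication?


ML = ML0 * exp(-k * t)
ML = 89 * exp(-0.02 * 27)
ML = 89 * 0.5827
ML = 51.86 MU

51.86 MU


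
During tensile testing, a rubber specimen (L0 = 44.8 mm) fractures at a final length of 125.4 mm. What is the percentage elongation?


Elongation = (Lf - L0) / L0 * 100
= (125.4 - 44.8) / 44.8 * 100
= 80.6 / 44.8 * 100
= 179.9%

179.9%


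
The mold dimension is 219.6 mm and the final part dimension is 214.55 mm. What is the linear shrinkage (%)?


Shrinkage = (mold - part) / mold * 100
= (219.6 - 214.55) / 219.6 * 100
= 5.05 / 219.6 * 100
= 2.3%

2.3%


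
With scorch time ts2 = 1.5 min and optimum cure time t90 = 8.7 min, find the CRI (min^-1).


CRI = 100 / (t90 - ts2)
= 100 / (8.7 - 1.5)
= 100 / 7.2
= 13.89 min^-1

13.89 min^-1


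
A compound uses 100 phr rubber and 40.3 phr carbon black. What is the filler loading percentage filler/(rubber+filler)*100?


Filler % = filler / (rubber + filler) * 100
= 40.3 / (100 + 40.3) * 100
= 40.3 / 140.3 * 100
= 28.72%

28.72%


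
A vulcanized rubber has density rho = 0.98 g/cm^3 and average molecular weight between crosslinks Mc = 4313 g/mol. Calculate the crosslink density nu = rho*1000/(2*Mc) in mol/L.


nu = rho * 1000 / (2 * Mc)
nu = 0.98 * 1000 / (2 * 4313)
nu = 980.0 / 8626
nu = 0.1136 mol/L

0.1136 mol/L


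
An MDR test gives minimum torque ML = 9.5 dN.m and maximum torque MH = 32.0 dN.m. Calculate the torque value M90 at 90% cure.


M90 = ML + 0.9 * (MH - ML)
M90 = 9.5 + 0.9 * (32.0 - 9.5)
M90 = 9.5 + 0.9 * 22.5
M90 = 29.75 dN.m

29.75 dN.m


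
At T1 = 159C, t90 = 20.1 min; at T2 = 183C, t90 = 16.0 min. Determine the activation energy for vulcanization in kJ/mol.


T1 = 432.15 K, T2 = 456.15 K
1/T1 - 1/T2 = 1.2175e-04
ln(t1/t2) = ln(20.1/16.0) = 0.2281
Ea = 8.314 * 0.2281 / 1.2175e-04 = 15578.4934 J/mol
Ea = 15.58 kJ/mol

15.58 kJ/mol


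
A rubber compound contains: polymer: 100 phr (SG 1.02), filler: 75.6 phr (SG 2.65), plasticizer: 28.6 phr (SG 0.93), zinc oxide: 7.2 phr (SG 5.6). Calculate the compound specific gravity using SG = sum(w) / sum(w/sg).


Sum of weights = 211.4
Volume contributions:
  polymer: 100/1.02 = 98.0392
  filler: 75.6/2.65 = 28.5283
  plasticizer: 28.6/0.93 = 30.7527
  zinc oxide: 7.2/5.6 = 1.2857
Sum of volumes = 158.6059
SG = 211.4 / 158.6059 = 1.333

SG = 1.333


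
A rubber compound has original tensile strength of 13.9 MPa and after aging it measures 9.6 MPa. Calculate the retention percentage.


Retention = aged / original * 100
= 9.6 / 13.9 * 100
= 69.1%

69.1%


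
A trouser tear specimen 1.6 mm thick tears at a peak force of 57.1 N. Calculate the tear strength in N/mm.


Tear strength = force / thickness
= 57.1 / 1.6
= 35.69 N/mm

35.69 N/mm


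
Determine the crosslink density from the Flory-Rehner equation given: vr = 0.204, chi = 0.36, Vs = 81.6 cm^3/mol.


ln(1 - vr) = ln(1 - 0.204) = -0.2282
Numerator = -((-0.2282) + 0.204 + 0.36 * 0.204^2) = 0.0092
Denominator = 81.6 * (0.204^(1/3) - 0.204/2) = 39.7128
nu = 0.0092 / 39.7128 = 2.3102e-04 mol/cm^3

2.3102e-04 mol/cm^3


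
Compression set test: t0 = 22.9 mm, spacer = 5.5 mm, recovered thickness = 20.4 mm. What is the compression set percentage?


CS = (t0 - recovered) / (t0 - ts) * 100
= (22.9 - 20.4) / (22.9 - 5.5) * 100
= 2.5 / 17.4 * 100
= 14.4%

14.4%


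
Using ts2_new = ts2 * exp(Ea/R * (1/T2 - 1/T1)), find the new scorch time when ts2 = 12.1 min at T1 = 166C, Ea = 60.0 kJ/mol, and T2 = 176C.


Convert temperatures: T1 = 166 + 273.15 = 439.15 K, T2 = 176 + 273.15 = 449.15 K
ts2_new = 12.1 * exp(60000 / 8.314 * (1/449.15 - 1/439.15))
1/T2 - 1/T1 = -5.0699e-05
ts2_new = 8.39 min

8.39 min


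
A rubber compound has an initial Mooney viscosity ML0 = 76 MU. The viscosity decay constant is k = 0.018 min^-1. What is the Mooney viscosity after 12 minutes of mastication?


ML = ML0 * exp(-k * t)
ML = 76 * exp(-0.018 * 12)
ML = 76 * 0.8057
ML = 61.24 MU

61.24 MU


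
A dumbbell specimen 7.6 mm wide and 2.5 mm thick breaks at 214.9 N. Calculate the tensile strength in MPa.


Area = width * thickness = 7.6 * 2.5 = 19.0 mm^2
TS = force / area = 214.9 / 19.0 = 11.31 MPa

11.31 MPa


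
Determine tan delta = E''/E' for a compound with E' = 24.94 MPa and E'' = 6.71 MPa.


tan delta = E'' / E'
= 6.71 / 24.94
= 0.269

tan delta = 0.269


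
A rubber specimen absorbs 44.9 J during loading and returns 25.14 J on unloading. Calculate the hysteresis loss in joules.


Hysteresis loss = loading - unloading
= 44.9 - 25.14
= 19.76 J

19.76 J


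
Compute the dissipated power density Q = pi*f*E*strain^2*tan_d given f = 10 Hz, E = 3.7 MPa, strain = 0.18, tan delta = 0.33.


Q = pi * f * E * strain^2 * tan_d
= pi * 10 * 3.7 * 0.18^2 * 0.33
= pi * 10 * 3.7 * 0.0324 * 0.33
= 1.2428

Q = 1.2428


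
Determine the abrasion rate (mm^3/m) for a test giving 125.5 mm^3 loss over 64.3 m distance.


Rate = volume_loss / distance
= 125.5 / 64.3
= 1.952 mm^3/m

1.952 mm^3/m


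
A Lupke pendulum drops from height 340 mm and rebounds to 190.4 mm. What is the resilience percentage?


Resilience = h_rebound / h_drop * 100
= 190.4 / 340 * 100
= 56.0%

56.0%


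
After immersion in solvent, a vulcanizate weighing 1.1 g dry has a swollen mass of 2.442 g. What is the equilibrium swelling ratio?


Q = W_swollen / W_dry
Q = 2.442 / 1.1
Q = 2.22

Q = 2.22


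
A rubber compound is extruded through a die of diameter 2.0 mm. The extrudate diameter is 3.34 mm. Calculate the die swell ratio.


Die swell ratio = D_extrudate / D_die
= 3.34 / 2.0
= 1.67

Die swell = 1.67


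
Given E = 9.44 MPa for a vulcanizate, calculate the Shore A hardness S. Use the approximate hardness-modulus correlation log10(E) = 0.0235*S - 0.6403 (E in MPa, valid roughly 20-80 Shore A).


log10(E) = 0.0235*S - 0.6403  =>  S = (log10(E) + 0.6403) / 0.0235
log10(9.44) = 0.974972
S = (0.974972 + 0.6403) / 0.0235 = 1.615272 / 0.0235
S = 68.7

Shore A = 68.7


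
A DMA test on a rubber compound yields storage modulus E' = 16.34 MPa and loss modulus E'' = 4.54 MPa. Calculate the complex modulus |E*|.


|E*| = sqrt(E'^2 + E''^2)
= sqrt(16.34^2 + 4.54^2)
= sqrt(266.9956 + 20.6116)
= 16.959 MPa

16.959 MPa


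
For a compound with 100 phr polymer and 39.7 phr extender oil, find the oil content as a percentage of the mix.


Oil % = oil / (100 + oil) * 100
= 39.7 / (100 + 39.7) * 100
= 39.7 / 139.7 * 100
= 28.42%

28.42%
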